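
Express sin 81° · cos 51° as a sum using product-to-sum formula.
sin 81° cos 51° = (1/2)[sin(81°+51°) + sin(81°-51°)]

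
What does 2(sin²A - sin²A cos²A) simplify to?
2(sin²A - sin²A cos²A) = 2(sin⁴A) (using Factoring)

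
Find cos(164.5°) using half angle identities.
cos(164.5°) = -√((1 + cos 329°)/2) = -0.9636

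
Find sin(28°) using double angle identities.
sin(28°) = 2 sin 14° cos 14° = 0.4695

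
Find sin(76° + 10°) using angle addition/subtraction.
sin(76° + 10°) = sin 76° cos 10° + cos 76° sin 10° = 0.9976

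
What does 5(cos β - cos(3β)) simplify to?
5(cos β - cos(3β)) = 5(2 sin(2β) sin β) (using Sum-to-product)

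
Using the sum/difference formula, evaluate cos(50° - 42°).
cos(50° - 42°) = cos 50° cos 42° + sin 50° sin 42° = 0.9903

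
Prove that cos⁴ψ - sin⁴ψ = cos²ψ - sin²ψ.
LHS = (cos²ψ - sin²ψ)(cos²ψ + sin²ψ) = (cos²ψ - sin²ψ) · 1 = cos²ψ - sin²ψ = RHS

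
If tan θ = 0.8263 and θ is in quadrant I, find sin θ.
sin θ = 0.637 (using tan²θ + 1 = sec²θ)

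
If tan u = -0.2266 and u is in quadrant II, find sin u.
sin u = 0.221 (using tan²u + 1 = sec²u)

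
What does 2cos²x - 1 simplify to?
2cos²x - 1 = cos(2x) (using Double angle)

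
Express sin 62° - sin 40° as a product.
sin 62° - sin 40° = 2 cos(51°) sin(11°)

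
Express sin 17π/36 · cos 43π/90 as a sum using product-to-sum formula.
sin 17π/36 cos 43π/90 = (1/2)[sin(17π/36+43π/90) + sin(17π/36-43π/90)]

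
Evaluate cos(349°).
cos(349°) = 0.9816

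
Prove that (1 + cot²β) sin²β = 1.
LHS = csc²β · sin²β = (1/sin²β) · sin²β = 1 = RHS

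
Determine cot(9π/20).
cot(9π/20) = 0.1584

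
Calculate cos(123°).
cos(123°) = -0.5446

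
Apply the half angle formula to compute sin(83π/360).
sin(83π/360) = √((1 - cos 83π/180)/2) = 0.6626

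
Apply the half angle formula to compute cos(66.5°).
cos(66.5°) = √((1 + cos 133°)/2) = 0.3987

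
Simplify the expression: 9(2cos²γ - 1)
9(2cos²γ - 1) = 9(cos(2γ)) (using Double angle)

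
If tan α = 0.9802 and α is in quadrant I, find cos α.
cos α = 0.7141 (using tan²α + 1 = sec²α)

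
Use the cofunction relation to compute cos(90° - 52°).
cos(90° - 52°) = sin(52°) = 0.788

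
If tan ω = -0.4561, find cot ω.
cot ω = 1/tan ω = -2.193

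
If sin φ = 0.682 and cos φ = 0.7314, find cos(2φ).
cos(2φ) = cos²φ - sin²φ = 0.06982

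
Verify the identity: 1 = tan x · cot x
RHS = (sin x/cos x) · (cos x/sin x) = 1 = LHS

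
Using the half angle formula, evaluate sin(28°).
sin(28°) = √((1 - cos 56°)/2) = 0.4695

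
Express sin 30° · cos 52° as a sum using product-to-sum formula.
sin 30° cos 52° = (1/2)[sin(30°+52°) + sin(30°-52°)]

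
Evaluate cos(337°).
cos(337°) = 0.9205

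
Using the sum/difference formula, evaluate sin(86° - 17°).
sin(86° - 17°) = sin 86° cos 17° - cos 86° sin 17° = 0.9336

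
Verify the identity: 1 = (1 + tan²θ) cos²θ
RHS = sec²θ · cos²θ = (1/cos²θ) · cos²θ = 1 = LHS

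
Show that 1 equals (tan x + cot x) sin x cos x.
RHS = (sin x/cos x + cos x/sin x) sin x cos x = ((sin²x + cos²x)/(sin x cos x)) · sin x cos x = sin²x + cos²x = 1 = LHS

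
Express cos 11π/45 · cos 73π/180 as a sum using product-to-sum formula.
cos 11π/45 cos 73π/180 = (1/2)[cos(11π/45-73π/180) + cos(11π/45+73π/180)]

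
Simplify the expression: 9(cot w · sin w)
9(cot w · sin w) = 9(cos w) (using Quotient identity)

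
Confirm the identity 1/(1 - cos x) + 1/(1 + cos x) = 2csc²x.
LHS = [(1 + cos x) + (1 - cos x)] / [(1 - cos x)(1 + cos x)] = 2/(1 - cos²x) = 2/sin²x = 2csc²x = RHS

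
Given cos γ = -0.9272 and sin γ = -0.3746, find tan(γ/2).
tan(γ/2) = sin γ / (1 + cos γ) = -5.146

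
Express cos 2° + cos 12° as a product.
cos 2° + cos 12° = 2 cos(7°) cos(-5°)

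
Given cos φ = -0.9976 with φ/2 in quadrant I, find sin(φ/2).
sin(φ/2) = ±√((1 - cos φ)/2); positive since φ/2 ∈ QI, so sin(φ/2) = 0.9994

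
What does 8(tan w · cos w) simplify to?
8(tan w · cos w) = 8(sin w) (using Quotient identity)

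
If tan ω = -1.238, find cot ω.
cot ω = 1/tan ω = -0.8078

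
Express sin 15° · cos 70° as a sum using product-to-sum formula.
sin 15° cos 70° = (1/2)[sin(15°+70°) + sin(15°-70°)]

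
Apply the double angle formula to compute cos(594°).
cos(594°) = cos²297° - sin²297° = -0.5878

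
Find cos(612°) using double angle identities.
cos(612°) = cos²306° - sin²306° = -0.309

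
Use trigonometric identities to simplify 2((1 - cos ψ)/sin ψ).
2((1 - cos ψ)/sin ψ) = 2(tan(ψ/2)) (using Half angle)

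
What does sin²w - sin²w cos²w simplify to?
sin²w - sin²w cos²w = sin⁴w (using Factoring)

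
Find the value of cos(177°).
cos(177°) = -0.9986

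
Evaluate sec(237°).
sec(237°) = -1.836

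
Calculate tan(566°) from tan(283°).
tan(566°) = 2 tan 283° / (1 - tan²283°) = 0.4877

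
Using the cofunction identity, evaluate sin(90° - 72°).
sin(90° - 72°) = cos(72°) = 0.309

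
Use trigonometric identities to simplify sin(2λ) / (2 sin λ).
sin(2λ) / (2 sin λ) = cos λ (using Double angle)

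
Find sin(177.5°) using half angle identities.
sin(177.5°) = √((1 - cos 355°)/2) = 0.04362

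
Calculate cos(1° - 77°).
cos(1° - 77°) = cos 1° cos 77° + sin 1° sin 77° = 0.2419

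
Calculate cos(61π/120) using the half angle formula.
cos(61π/120) = -√((1 + cos 61π/60)/2) = -0.02618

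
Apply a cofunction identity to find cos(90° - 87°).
cos(90° - 87°) = sin(87°) = 0.9986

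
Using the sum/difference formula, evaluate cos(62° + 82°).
cos(62° + 82°) = cos 62° cos 82° - sin 62° sin 82° = -0.809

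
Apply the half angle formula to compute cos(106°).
cos(106°) = -√((1 + cos 212°)/2) = -0.2756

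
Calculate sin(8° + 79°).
sin(8° + 79°) = sin 8° cos 79° + cos 8° sin 79° = 0.9986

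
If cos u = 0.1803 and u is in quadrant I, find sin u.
sin u = 0.9836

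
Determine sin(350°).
sin(350°) = -0.1736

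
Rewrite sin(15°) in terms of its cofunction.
sin(15°) = cos(90° - 15°) = cos(75°)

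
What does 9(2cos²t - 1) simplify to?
9(2cos²t - 1) = 9(cos(2t)) (using Double angle)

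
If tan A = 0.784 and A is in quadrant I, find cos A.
cos A = 0.787 (using tan²A + 1 = sec²A)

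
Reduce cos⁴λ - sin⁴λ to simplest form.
cos⁴λ - sin⁴λ = cos(2λ) (using Factoring + double angle)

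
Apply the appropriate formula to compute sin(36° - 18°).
sin(36° - 18°) = sin 36° cos 18° - cos 36° sin 18° = 0.309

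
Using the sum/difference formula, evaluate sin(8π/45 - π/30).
sin(8π/45 - π/30) = sin 8π/45 cos π/30 - cos 8π/45 sin π/30 = 0.4384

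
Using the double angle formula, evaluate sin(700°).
sin(700°) = 2 sin 350° cos 350° = -0.342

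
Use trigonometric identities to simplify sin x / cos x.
sin x / cos x = tan x (using Quotient identity)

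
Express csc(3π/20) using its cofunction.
csc(3π/20) = sec(π/2 - 3π/20) = sec(7π/20)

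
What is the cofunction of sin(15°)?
sin(15°) = cos(90° - 15°) = cos(75°)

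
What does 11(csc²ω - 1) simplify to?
11(csc²ω - 1) = 11(cot²ω) (using Pythagorean identity)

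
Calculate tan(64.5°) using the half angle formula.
tan(64.5°) = sin 129° / (1 + cos 129°) = 2.097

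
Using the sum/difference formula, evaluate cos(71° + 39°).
cos(71° + 39°) = cos 71° cos 39° - sin 71° sin 39° = -0.342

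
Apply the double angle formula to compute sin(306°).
sin(306°) = 2 sin 153° cos 153° = -0.809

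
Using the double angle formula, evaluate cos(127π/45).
cos(127π/45) = cos²127π/90 - sin²127π/90 = -0.848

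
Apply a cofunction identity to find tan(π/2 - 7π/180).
tan(π/2 - 7π/180) = cot(7π/180) = 8.144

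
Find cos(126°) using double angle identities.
cos(126°) = cos²63° - sin²63° = -0.5878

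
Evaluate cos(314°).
cos(314°) = 0.6947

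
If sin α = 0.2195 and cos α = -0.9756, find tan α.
tan α = sin α / cos α = -0.225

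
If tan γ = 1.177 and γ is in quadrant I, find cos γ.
cos γ = 0.6475 (using tan²γ + 1 = sec²γ)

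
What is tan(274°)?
tan(274°) = -14.3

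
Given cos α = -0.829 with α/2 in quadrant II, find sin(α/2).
sin(α/2) = ±√((1 - cos α)/2); positive since α/2 ∈ QII, so sin(α/2) = 0.9563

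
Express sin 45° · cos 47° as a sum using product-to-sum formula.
sin 45° cos 47° = (1/2)[sin(45°+47°) + sin(45°-47°)]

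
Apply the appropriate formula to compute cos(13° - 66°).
cos(13° - 66°) = cos 13° cos 66° + sin 13° sin 66° = 0.6018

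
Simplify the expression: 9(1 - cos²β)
9(1 - cos²β) = 9(sin²β) (using Pythagorean identity)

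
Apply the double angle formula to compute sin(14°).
sin(14°) = 2 sin 7° cos 7° = 0.2419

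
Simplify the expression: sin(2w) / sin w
sin(2w) / sin w = 2 cos w (using Double angle)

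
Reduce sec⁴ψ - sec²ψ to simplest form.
sec⁴ψ - sec²ψ = tan⁴ψ + tan²ψ (using Pythagorean)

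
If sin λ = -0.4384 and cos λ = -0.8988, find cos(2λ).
cos(2λ) = cos²λ - sin²λ = 0.6156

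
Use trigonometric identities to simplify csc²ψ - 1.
csc²ψ - 1 = cot²ψ (using Pythagorean identity)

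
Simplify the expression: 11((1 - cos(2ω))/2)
11((1 - cos(2ω))/2) = 11(sin²ω) (using Power reduction)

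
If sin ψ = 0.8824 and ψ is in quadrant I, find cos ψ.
cos ψ = 0.4705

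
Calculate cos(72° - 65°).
cos(72° - 65°) = cos 72° cos 65° + sin 72° sin 65° = 0.9925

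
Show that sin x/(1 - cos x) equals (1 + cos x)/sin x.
LHS = sin x(1 + cos x) / ((1 - cos x)(1 + cos x)) = sin x(1 + cos x) / (1 - cos²x) = sin x(1 + cos x) / sin²x = (1 + cos x)/sin x = RHS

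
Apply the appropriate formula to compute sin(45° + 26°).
sin(45° + 26°) = sin 45° cos 26° + cos 45° sin 26° = 0.9455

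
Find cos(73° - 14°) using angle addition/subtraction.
cos(73° - 14°) = cos 73° cos 14° + sin 73° sin 14° = 0.515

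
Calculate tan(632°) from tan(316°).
tan(632°) = 2 tan 316° / (1 - tan²316°) = -28.64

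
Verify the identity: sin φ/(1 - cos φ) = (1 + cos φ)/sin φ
LHS = sin φ(1 + cos φ) / ((1 - cos φ)(1 + cos φ)) = sin φ(1 + cos φ) / (1 - cos²φ) = sin φ(1 + cos φ) / sin²φ = (1 + cos φ)/sin φ = RHS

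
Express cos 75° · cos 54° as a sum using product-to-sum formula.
cos 75° cos 54° = (1/2)[cos(75°-54°) + cos(75°+54°)]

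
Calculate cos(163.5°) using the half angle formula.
cos(163.5°) = -√((1 + cos 327°)/2) = -0.9588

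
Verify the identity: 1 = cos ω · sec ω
RHS = cos ω · (1/cos ω) = 1 = LHS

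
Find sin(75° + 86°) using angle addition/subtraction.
sin(75° + 86°) = sin 75° cos 86° + cos 75° sin 86° = 0.3256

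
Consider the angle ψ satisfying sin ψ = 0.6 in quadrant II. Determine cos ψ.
cos ψ = ±√(1 - sin²ψ) = -0.8 (negative in QII)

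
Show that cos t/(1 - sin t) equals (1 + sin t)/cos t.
RHS = (1 + sin t)(1 - sin t) / (cos t(1 - sin t)) = (1 - sin²t) / (cos t(1 - sin t)) = cos²t / (cos t(1 - sin t)) = cos t/(1 - sin t) = LHS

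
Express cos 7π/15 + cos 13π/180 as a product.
cos 7π/15 + cos 13π/180 = 2 cos(97π/360) cos(71π/360)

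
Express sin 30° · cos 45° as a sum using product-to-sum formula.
sin 30° cos 45° = (1/2)[sin(30°+45°) + sin(30°-45°)]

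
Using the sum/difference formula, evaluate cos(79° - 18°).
cos(79° - 18°) = cos 79° cos 18° + sin 79° sin 18° = 0.4848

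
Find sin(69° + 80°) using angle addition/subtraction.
sin(69° + 80°) = sin 69° cos 80° + cos 69° sin 80° = 0.515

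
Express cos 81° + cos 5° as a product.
cos 81° + cos 5° = 2 cos(43°) cos(38°)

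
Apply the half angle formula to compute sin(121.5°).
sin(121.5°) = √((1 - cos 243°)/2) = 0.8526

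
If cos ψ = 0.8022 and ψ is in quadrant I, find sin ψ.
sin ψ = 0.5971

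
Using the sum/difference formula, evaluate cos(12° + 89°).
cos(12° + 89°) = cos 12° cos 89° - sin 12° sin 89° = -0.1908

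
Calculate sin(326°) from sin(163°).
sin(326°) = 2 sin 163° cos 163° = -0.5592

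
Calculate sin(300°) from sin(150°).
sin(300°) = 2 sin 150° cos 150° = -√3/2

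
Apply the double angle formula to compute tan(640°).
tan(640°) = 2 tan 320° / (1 - tan²320°) = -5.671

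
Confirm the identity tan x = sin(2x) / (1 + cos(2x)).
RHS = 2 sin x cos x / (2cos²x) = sin x/cos x = tan x = LHS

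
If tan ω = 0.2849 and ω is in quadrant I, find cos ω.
cos ω = 0.9617 (using tan²ω + 1 = sec²ω)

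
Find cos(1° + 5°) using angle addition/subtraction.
cos(1° + 5°) = cos 1° cos 5° - sin 1° sin 5° = 0.9945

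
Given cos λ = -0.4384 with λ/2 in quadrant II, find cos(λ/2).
cos(λ/2) = ±√((1 + cos λ)/2); negative since λ/2 ∈ QII, so cos(λ/2) = -0.5299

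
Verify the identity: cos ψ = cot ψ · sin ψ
RHS = (cos ψ/sin ψ) · sin ψ = cos ψ = LHS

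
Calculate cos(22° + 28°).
cos(22° + 28°) = cos 22° cos 28° - sin 22° sin 28° = 0.6428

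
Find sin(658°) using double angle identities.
sin(658°) = 2 sin 329° cos 329° = -0.8829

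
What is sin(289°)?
sin(289°) = -0.9455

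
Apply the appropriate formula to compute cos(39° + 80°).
cos(39° + 80°) = cos 39° cos 80° - sin 39° sin 80° = -0.4848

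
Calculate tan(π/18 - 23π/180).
tan(π/18 - 23π/180) = (tan π/18 - tan 23π/180)/(1 + tan π/18 tan 23π/180) = -0.2309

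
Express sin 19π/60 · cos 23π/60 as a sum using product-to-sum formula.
sin 19π/60 cos 23π/60 = (1/2)[sin(19π/60+23π/60) + sin(19π/60-23π/60)]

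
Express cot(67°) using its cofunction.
cot(67°) = tan(90° - 67°) = tan(23°)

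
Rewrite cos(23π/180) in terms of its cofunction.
cos(23π/180) = sin(π/2 - 23π/180) = sin(67π/180)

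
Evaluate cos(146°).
cos(146°) = -0.829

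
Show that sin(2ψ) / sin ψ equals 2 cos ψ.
LHS = 2 sin ψ cos ψ / sin ψ = 2 cos ψ = RHS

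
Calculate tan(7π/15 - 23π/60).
tan(7π/15 - 23π/60) = (tan 7π/15 - tan 23π/60)/(1 + tan 7π/15 tan 23π/60) = 2-√3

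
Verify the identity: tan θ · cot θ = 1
LHS = (sin θ/cos θ) · (cos θ/sin θ) = 1 = RHS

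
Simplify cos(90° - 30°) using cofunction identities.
cos(90° - 30°) = sin(30°)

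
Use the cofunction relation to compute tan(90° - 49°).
tan(90° - 49°) = cot(49°) = 0.8693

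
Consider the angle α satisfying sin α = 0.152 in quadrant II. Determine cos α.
cos α = ±√(1 - sin²α) = -0.9884 (negative in QII)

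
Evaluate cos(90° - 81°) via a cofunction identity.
cos(90° - 81°) = sin(81°) = 0.9877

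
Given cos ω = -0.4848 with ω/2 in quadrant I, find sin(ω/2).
sin(ω/2) = ±√((1 - cos ω)/2); positive since ω/2 ∈ QI, so sin(ω/2) = 0.8616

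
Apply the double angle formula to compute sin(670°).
sin(670°) = 2 sin 335° cos 335° = -0.766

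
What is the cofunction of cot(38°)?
cot(38°) = tan(90° - 38°) = tan(52°)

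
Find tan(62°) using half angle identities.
tan(62°) = sin 124° / (1 + cos 124°) = 1.881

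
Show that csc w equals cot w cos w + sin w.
RHS = cos²w/sin w + sin w = (cos²w + sin²w)/sin w = 1/sin w = csc w = LHS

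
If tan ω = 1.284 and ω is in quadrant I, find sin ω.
sin ω = 0.789 (using tan²ω + 1 = sec²ω)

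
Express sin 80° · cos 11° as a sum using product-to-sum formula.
sin 80° cos 11° = (1/2)[sin(80°+11°) + sin(80°-11°)]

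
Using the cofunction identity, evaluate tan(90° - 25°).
tan(90° - 25°) = cot(25°) = 2.145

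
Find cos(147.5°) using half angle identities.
cos(147.5°) = -√((1 + cos 295°)/2) = -0.8434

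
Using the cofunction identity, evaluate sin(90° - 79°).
sin(90° - 79°) = cos(79°) = 0.1908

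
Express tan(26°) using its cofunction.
tan(26°) = cot(90° - 26°) = cot(64°)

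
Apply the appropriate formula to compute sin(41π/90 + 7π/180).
sin(41π/90 + 7π/180) = sin 41π/90 cos 7π/180 + cos 41π/90 sin 7π/180 = 0.9998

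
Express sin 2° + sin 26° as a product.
sin 2° + sin 26° = 2 sin(14°) cos(-12°)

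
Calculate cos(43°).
cos(43°) = 0.7314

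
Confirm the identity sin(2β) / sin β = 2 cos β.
LHS = 2 sin β cos β / sin β = 2 cos β = RHS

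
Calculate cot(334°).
cot(334°) = -2.05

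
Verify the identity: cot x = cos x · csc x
RHS = cos x · (1/sin x) = cos x/sin x = cot x = LHS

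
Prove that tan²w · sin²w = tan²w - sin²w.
RHS = sin²w/cos²w - sin²w = sin²w(1/cos²w - 1) = sin²w · (1 - cos²w)/cos²w = sin²w · sin²w/cos²w = sin²w · tan²w = LHS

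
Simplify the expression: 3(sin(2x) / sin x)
3(sin(2x) / sin x) = 3(2 cos x) (using Double angle)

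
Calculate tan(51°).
tan(51°) = 1.235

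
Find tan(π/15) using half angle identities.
tan(π/15) = sin 2π/15 / (1 + cos 2π/15) = 0.2126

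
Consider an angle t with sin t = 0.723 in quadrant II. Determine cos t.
cos t = ±√(1 - sin²t) = -0.6908 (negative in QII)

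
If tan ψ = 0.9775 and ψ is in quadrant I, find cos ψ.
cos ψ = 0.7151 (using tan²ψ + 1 = sec²ψ)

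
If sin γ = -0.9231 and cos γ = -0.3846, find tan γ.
tan γ = sin γ / cos γ = 2.4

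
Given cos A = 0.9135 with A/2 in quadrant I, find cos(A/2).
cos(A/2) = ±√((1 + cos A)/2); positive since A/2 ∈ QI, so cos(A/2) = 0.9781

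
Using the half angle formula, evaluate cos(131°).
cos(131°) = -√((1 + cos 262°)/2) = -0.6561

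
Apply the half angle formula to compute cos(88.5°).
cos(88.5°) = √((1 + cos 177°)/2) = 0.02618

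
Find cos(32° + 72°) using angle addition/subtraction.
cos(32° + 72°) = cos 32° cos 72° - sin 32° sin 72° = -0.2419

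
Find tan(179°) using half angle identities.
tan(179°) = sin 358° / (1 + cos 358°) = -0.01746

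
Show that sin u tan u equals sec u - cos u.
RHS = 1/cos u - cos u = (1 - cos²u)/cos u = sin²u/cos u = sin u · (sin u/cos u) = sin u tan u = LHS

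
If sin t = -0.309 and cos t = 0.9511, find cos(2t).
cos(2t) = cos²t - sin²t = 0.8091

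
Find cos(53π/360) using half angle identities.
cos(53π/360) = √((1 + cos 53π/180)/2) = 0.8949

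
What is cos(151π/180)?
cos(151π/180) = -0.8746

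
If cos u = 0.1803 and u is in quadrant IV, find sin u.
sin u = -0.9836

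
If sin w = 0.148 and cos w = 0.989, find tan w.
tan w = sin w / cos w = 0.1496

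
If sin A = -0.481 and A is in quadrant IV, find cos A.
cos A = 0.8767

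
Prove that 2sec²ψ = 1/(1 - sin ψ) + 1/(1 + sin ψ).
RHS = [(1 + sin ψ) + (1 - sin ψ)] / [(1 - sin ψ)(1 + sin ψ)] = 2/(1 - sin²ψ) = 2/cos²ψ = 2sec²ψ = LHS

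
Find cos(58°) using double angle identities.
cos(58°) = cos²29° - sin²29° = 0.5299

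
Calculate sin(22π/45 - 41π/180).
sin(22π/45 - 41π/180) = sin 22π/45 cos 41π/180 - cos 22π/45 sin 41π/180 = 0.7314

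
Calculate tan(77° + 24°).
tan(77° + 24°) = (tan 77° + tan 24°)/(1 - tan 77° tan 24°) = -5.145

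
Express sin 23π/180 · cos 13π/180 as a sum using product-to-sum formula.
sin 23π/180 cos 13π/180 = (1/2)[sin(23π/180+13π/180) + sin(23π/180-13π/180)]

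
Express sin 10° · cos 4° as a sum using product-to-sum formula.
sin 10° cos 4° = (1/2)[sin(10°+4°) + sin(10°-4°)]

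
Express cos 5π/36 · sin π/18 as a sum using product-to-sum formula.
cos 5π/36 sin π/18 = (1/2)[sin(5π/36+π/18) - sin(5π/36-π/18)]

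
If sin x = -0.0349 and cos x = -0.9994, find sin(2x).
sin(2x) = 2 sin x cos x = 0.06976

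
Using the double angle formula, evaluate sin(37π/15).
sin(37π/15) = 2 sin 37π/30 cos 37π/30 = 0.9945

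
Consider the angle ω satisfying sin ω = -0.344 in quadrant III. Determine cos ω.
cos ω = ±√(1 - sin²ω) = -0.939 (negative in QIII)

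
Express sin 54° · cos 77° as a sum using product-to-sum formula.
sin 54° cos 77° = (1/2)[sin(54°+77°) + sin(54°-77°)]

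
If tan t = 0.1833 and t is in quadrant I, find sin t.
sin t = 0.1803 (using tan²t + 1 = sec²t)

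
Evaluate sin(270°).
sin(270°) = -1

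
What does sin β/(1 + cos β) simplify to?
sin β/(1 + cos β) = tan(β/2) (using Half angle)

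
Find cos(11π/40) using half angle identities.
cos(11π/40) = √((1 + cos 11π/20)/2) = 0.6494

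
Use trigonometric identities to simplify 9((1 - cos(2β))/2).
9((1 - cos(2β))/2) = 9(sin²β) (using Power reduction)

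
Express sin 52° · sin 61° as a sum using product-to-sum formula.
sin 52° sin 61° = (1/2)[cos(52°-61°) - cos(52°+61°)]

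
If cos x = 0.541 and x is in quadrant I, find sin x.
sin x = 0.841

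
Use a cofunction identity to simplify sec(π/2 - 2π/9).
sec(π/2 - 2π/9) = csc(2π/9)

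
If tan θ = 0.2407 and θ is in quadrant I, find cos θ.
cos θ = 0.9722 (using tan²θ + 1 = sec²θ)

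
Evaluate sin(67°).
sin(67°) = 0.9205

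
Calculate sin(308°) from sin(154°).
sin(308°) = 2 sin 154° cos 154° = -0.788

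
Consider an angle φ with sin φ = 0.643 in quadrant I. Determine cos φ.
cos φ = √(1 - sin²φ) = 0.7659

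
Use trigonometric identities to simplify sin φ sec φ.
sin φ sec φ = tan φ (using Reciprocal + quotient)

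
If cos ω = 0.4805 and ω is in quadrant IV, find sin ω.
sin ω = -0.877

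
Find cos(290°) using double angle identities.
cos(290°) = cos²145° - sin²145° = 0.342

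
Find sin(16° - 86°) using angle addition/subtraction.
sin(16° - 86°) = sin 16° cos 86° - cos 16° sin 86° = -0.9397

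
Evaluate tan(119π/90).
tan(119π/90) = 1.6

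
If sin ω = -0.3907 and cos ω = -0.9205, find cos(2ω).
cos(2ω) = cos²ω - sin²ω = 0.6947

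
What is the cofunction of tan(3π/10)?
tan(3π/10) = cot(π/2 - 3π/10) = cot(π/5)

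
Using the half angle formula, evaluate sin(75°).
sin(75°) = √((1 - cos 150°)/2) = (√6+√2)/4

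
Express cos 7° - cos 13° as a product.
cos 7° - cos 13° = -2 sin(10°) sin(-3°)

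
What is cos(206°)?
cos(206°) = -0.8988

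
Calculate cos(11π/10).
cos(11π/10) = -0.9511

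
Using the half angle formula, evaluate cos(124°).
cos(124°) = -√((1 + cos 248°)/2) = -0.5592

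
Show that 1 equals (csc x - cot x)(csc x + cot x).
RHS = csc²x - cot²x = (1 + cot²x) - cot²x = 1 = LHS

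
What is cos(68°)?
cos(68°) = 0.3746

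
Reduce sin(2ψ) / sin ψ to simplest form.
sin(2ψ) / sin ψ = 2 cos ψ (using Double angle)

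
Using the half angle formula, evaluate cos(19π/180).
cos(19π/180) = √((1 + cos 19π/90)/2) = 0.9455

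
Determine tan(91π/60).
tan(91π/60) = -19.08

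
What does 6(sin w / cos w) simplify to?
6(sin w / cos w) = 6(tan w) (using Quotient identity)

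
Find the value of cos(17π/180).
cos(17π/180) = 0.9563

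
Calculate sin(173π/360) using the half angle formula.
sin(173π/360) = √((1 - cos 173π/180)/2) = 0.9981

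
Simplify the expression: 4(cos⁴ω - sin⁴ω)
4(cos⁴ω - sin⁴ω) = 4(cos(2ω)) (using Factoring + double angle)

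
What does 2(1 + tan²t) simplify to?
2(1 + tan²t) = 2(sec²t) (using Pythagorean identity)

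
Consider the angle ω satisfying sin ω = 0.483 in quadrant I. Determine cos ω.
cos ω = √(1 - sin²ω) = 0.8756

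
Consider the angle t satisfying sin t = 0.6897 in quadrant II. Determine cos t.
cos t = ±√(1 - sin²t) = -0.7241 (negative in QII)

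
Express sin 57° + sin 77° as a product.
sin 57° + sin 77° = 2 sin(67°) cos(-10°)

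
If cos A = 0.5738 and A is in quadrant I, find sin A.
sin A = 0.819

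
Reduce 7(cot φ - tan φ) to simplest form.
7(cot φ - tan φ) = 7(2 cot(2φ)) (using Double angle)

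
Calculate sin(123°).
sin(123°) = 0.8387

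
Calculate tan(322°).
tan(322°) = -0.7813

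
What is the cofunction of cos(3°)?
cos(3°) = sin(90° - 3°) = sin(87°)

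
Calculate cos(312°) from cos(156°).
cos(312°) = 1 - 2sin²156° = 0.6691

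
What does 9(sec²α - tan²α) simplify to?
9(sec²α - tan²α) = 9 (using Pythagorean identity)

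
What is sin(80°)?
sin(80°) = 0.9848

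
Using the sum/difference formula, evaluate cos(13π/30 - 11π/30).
cos(13π/30 - 11π/30) = cos 13π/30 cos 11π/30 + sin 13π/30 sin 11π/30 = 0.9781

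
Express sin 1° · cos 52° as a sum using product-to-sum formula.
sin 1° cos 52° = (1/2)[sin(1°+52°) + sin(1°-52°)]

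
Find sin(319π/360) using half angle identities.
sin(319π/360) = √((1 - cos 319π/180)/2) = 0.3502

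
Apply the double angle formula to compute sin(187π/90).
sin(187π/90) = 2 sin 187π/180 cos 187π/180 = 0.2419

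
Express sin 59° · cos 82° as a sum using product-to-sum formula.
sin 59° cos 82° = (1/2)[sin(59°+82°) + sin(59°-82°)]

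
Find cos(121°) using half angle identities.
cos(121°) = -√((1 + cos 242°)/2) = -0.515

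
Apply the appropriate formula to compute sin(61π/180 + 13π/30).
sin(61π/180 + 13π/30) = sin 61π/180 cos 13π/30 + cos 61π/180 sin 13π/30 = 0.6561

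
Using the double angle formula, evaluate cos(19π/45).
cos(19π/45) = cos²19π/90 - sin²19π/90 = 0.2419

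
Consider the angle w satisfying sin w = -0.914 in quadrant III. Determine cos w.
cos w = ±√(1 - sin²w) = -0.4057 (negative in QIII)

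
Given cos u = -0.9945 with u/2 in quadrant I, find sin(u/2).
sin(u/2) = ±√((1 - cos u)/2); positive since u/2 ∈ QI, so sin(u/2) = 0.9986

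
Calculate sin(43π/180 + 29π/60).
sin(43π/180 + 29π/60) = sin 43π/180 cos 29π/60 + cos 43π/180 sin 29π/60 = 0.766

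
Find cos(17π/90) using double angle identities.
cos(17π/90) = cos²17π/180 - sin²17π/180 = 0.829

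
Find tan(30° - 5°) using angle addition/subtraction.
tan(30° - 5°) = (tan 30° - tan 5°)/(1 + tan 30° tan 5°) = 0.4663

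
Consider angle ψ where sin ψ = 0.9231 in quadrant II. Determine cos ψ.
cos ψ = ±√(1 - sin²ψ) = -0.3846 (negative in QII)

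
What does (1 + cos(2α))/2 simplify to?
(1 + cos(2α))/2 = cos²α (using Power reduction)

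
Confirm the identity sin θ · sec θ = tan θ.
LHS = sin θ · (1/cos θ) = sin θ/cos θ = tan θ = RHS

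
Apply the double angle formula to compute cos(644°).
cos(644°) = cos²322° - sin²322° = 0.2419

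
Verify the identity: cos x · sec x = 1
LHS = cos x · (1/cos x) = 1 = RHS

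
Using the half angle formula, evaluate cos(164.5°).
cos(164.5°) = -√((1 + cos 329°)/2) = -0.9636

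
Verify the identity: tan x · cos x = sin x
LHS = (sin x/cos x) · cos x = sin x = RHS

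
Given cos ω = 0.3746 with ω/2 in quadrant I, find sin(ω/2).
sin(ω/2) = ±√((1 - cos ω)/2); positive since ω/2 ∈ QI, so sin(ω/2) = 0.5592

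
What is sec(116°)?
sec(116°) = -2.281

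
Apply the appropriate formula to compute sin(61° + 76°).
sin(61° + 76°) = sin 61° cos 76° + cos 61° sin 76° = 0.682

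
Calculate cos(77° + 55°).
cos(77° + 55°) = cos 77° cos 55° - sin 77° sin 55° = -0.6691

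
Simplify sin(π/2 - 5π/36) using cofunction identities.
sin(π/2 - 5π/36) = cos(5π/36)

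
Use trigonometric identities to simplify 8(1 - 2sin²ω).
8(1 - 2sin²ω) = 8(cos(2ω)) (using Double angle)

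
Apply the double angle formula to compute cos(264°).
cos(264°) = 2cos²132° - 1 = -0.1045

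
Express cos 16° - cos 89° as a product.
cos 16° - cos 89° = -2 sin(52.5°) sin(-36.5°)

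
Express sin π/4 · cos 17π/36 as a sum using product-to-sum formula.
sin π/4 cos 17π/36 = (1/2)[sin(π/4+17π/36) + sin(π/4-17π/36)]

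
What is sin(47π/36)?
sin(47π/36) = -0.8192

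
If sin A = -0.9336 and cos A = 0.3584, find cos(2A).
cos(2A) = cos²A - sin²A = -0.7432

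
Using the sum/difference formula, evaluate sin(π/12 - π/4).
sin(π/12 - π/4) = sin π/12 cos π/4 - cos π/12 sin π/4 = -1/2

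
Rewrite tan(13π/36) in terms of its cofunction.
tan(13π/36) = cot(π/2 - 13π/36) = cot(5π/36)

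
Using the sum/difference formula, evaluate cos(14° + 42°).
cos(14° + 42°) = cos 14° cos 42° - sin 14° sin 42° = 0.5592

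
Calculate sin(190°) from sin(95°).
sin(190°) = 2 sin 95° cos 95° = -0.1736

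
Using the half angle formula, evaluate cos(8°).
cos(8°) = √((1 + cos 16°)/2) = 0.9903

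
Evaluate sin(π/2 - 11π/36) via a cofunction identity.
sin(π/2 - 11π/36) = cos(11π/36) = 0.5736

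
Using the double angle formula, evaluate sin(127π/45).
sin(127π/45) = 2 sin 127π/90 cos 127π/90 = 0.5299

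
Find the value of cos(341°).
cos(341°) = 0.9455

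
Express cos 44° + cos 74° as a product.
cos 44° + cos 74° = 2 cos(59°) cos(-15°)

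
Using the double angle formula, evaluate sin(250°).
sin(250°) = 2 sin 125° cos 125° = -0.9397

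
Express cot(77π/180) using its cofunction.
cot(77π/180) = tan(π/2 - 77π/180) = tan(13π/180)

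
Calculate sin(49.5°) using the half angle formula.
sin(49.5°) = √((1 - cos 99°)/2) = 0.7604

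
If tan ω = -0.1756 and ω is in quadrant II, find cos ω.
cos ω = -0.9849 (using tan²ω + 1 = sec²ω)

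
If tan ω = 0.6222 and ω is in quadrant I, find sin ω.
sin ω = 0.5283 (using tan²ω + 1 = sec²ω)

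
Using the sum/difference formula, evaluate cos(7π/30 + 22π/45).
cos(7π/30 + 22π/45) = cos 7π/30 cos 22π/45 - sin 7π/30 sin 22π/45 = -0.6428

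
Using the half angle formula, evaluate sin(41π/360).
sin(41π/360) = √((1 - cos 41π/180)/2) = 0.3502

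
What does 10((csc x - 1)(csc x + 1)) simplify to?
10((csc x - 1)(csc x + 1)) = 10(cot²x) (using Diff. of squares)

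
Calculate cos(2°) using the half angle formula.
cos(2°) = √((1 + cos 4°)/2) = 0.9994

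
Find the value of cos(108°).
cos(108°) = -0.309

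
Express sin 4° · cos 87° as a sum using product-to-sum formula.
sin 4° cos 87° = (1/2)[sin(4°+87°) + sin(4°-87°)]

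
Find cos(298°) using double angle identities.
cos(298°) = cos²149° - sin²149° = 0.4695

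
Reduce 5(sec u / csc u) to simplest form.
5(sec u / csc u) = 5(tan u) (using Reciprocal identities)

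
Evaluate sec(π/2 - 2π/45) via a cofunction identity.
sec(π/2 - 2π/45) = csc(2π/45) = 7.185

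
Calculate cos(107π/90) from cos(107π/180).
cos(107π/90) = cos²107π/180 - sin²107π/180 = -0.829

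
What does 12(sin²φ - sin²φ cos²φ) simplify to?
12(sin²φ - sin²φ cos²φ) = 12(sin⁴φ) (using Factoring)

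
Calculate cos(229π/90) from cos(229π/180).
cos(229π/90) = 1 - 2sin²229π/180 = -0.1392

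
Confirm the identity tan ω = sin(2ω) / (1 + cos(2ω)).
RHS = 2 sin ω cos ω / (2cos²ω) = sin ω/cos ω = tan ω = LHS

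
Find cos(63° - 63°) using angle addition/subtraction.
cos(63° - 63°) = cos 63° cos 63° + sin 63° sin 63° = 1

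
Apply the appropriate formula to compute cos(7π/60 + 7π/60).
cos(7π/60 + 7π/60) = cos 7π/60 cos 7π/60 - sin 7π/60 sin 7π/60 = 0.7431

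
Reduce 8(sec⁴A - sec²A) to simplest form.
8(sec⁴A - sec²A) = 8(tan⁴A + tan²A) (using Pythagorean)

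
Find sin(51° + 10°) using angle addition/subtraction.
sin(51° + 10°) = sin 51° cos 10° + cos 51° sin 10° = 0.8746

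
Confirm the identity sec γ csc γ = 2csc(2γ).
RHS = 2/sin(2γ) = 2/(2 sin γ cos γ) = 1/(sin γ cos γ) = (1/cos γ)(1/sin γ) = sec γ csc γ = LHS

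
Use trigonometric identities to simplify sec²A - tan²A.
sec²A - tan²A = 1 (using Pythagorean identity)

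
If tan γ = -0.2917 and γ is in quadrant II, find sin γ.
sin γ = 0.28 (using tan²γ + 1 = sec²γ)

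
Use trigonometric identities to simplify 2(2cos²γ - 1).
2(2cos²γ - 1) = 2(cos(2γ)) (using Double angle)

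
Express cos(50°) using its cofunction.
cos(50°) = sin(90° - 50°) = sin(40°)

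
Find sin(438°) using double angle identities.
sin(438°) = 2 sin 219° cos 219° = 0.9781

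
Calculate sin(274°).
sin(274°) = -0.9976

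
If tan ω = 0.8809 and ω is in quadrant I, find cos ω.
cos ω = 0.7504 (using tan²ω + 1 = sec²ω)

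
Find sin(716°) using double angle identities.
sin(716°) = 2 sin 358° cos 358° = -0.06976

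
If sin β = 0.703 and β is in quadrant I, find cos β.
cos β = 0.7112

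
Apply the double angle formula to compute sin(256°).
sin(256°) = 2 sin 128° cos 128° = -0.9703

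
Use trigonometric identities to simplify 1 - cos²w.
1 - cos²w = sin²w (using Pythagorean identity)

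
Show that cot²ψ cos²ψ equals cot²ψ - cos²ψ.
RHS = cos²ψ/sin²ψ - cos²ψ = cos²ψ(1/sin²ψ - 1) = cos²ψ · (1 - sin²ψ)/sin²ψ = cos²ψ · cos²ψ/sin²ψ = cos²ψ · cot²ψ = LHS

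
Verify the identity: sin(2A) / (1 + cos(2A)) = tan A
LHS = 2 sin A cos A / (2cos²A) = sin A/cos A = tan A = RHS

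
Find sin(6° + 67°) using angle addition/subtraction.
sin(6° + 67°) = sin 6° cos 67° + cos 6° sin 67° = 0.9563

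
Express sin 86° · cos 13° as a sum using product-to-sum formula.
sin 86° cos 13° = (1/2)[sin(86°+13°) + sin(86°-13°)]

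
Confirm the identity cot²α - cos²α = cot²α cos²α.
LHS = cos²α/sin²α - cos²α = cos²α(1/sin²α - 1) = cos²α · (1 - sin²α)/sin²α = cos²α · cos²α/sin²α = cos²α · cot²α = RHS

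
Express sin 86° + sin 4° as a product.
sin 86° + sin 4° = 2 sin(45°) cos(41°)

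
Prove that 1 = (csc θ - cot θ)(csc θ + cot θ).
RHS = csc²θ - cot²θ = (1 + cot²θ) - cot²θ = 1 = LHS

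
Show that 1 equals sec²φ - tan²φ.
RHS = 1/cos²φ - sin²φ/cos²φ = (1 - sin²φ)/cos²φ = cos²φ/cos²φ = 1 = LHS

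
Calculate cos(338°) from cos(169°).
cos(338°) = cos²169° - sin²169° = 0.9272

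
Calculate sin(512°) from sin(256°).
sin(512°) = 2 sin 256° cos 256° = 0.4695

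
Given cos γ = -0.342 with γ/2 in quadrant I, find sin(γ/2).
sin(γ/2) = ±√((1 - cos γ)/2); positive since γ/2 ∈ QI, so sin(γ/2) = 0.8191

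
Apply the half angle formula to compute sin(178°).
sin(178°) = √((1 - cos 356°)/2) = 0.0349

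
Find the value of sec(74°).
sec(74°) = 3.628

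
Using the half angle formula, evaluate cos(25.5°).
cos(25.5°) = √((1 + cos 51°)/2) = 0.9026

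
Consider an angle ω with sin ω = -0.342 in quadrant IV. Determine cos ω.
cos ω = √(1 - sin²ω) = 0.9397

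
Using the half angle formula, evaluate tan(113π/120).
tan(113π/120) = sin 113π/60 / (1 + cos 113π/60) = -0.1853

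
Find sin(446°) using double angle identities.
sin(446°) = 2 sin 223° cos 223° = 0.9976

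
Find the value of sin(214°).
sin(214°) = -0.5592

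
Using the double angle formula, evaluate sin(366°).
sin(366°) = 2 sin 183° cos 183° = 0.1045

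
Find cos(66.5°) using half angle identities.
cos(66.5°) = √((1 + cos 133°)/2) = 0.3987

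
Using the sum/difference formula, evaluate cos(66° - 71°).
cos(66° - 71°) = cos 66° cos 71° + sin 66° sin 71° = 0.9962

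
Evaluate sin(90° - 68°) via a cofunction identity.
sin(90° - 68°) = cos(68°) = 0.3746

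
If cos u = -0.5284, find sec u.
sec u = 1/cos u = -1.893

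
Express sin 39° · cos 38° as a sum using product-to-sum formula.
sin 39° cos 38° = (1/2)[sin(39°+38°) + sin(39°-38°)]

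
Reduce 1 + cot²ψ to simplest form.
1 + cot²ψ = csc²ψ (using Pythagorean identity)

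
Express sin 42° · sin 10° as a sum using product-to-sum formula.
sin 42° sin 10° = (1/2)[cos(42°-10°) - cos(42°+10°)]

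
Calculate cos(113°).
cos(113°) = -0.3907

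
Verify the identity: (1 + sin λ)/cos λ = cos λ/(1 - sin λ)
LHS = (1 + sin λ)(1 - sin λ) / (cos λ(1 - sin λ)) = (1 - sin²λ) / (cos λ(1 - sin λ)) = cos²λ / (cos λ(1 - sin λ)) = cos λ/(1 - sin λ) = RHS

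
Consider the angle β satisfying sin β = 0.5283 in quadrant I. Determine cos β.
cos β = √(1 - sin²β) = 0.8491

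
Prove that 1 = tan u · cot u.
RHS = (sin u/cos u) · (cos u/sin u) = 1 = LHS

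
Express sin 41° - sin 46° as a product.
sin 41° - sin 46° = 2 cos(43.5°) sin(-2.5°)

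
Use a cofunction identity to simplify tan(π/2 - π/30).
tan(π/2 - π/30) = cot(π/30)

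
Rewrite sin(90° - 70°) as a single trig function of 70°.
sin(90° - 70°) = cos(70°)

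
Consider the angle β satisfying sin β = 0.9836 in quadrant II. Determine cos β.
cos β = ±√(1 - sin²β) = -0.1804 (negative in QII)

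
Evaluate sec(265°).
sec(265°) = -11.47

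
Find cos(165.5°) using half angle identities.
cos(165.5°) = -√((1 + cos 331°)/2) = -0.9681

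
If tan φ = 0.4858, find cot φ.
cot φ = 1/tan φ = 2.058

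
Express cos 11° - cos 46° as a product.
cos 11° - cos 46° = -2 sin(28.5°) sin(-17.5°)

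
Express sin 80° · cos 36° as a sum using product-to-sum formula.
sin 80° cos 36° = (1/2)[sin(80°+36°) + sin(80°-36°)]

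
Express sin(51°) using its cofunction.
sin(51°) = cos(90° - 51°) = cos(39°)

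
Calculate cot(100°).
cot(100°) = -0.1763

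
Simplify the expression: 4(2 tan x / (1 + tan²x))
4(2 tan x / (1 + tan²x)) = 4(sin(2x)) (using Double angle)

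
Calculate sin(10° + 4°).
sin(10° + 4°) = sin 10° cos 4° + cos 10° sin 4° = 0.2419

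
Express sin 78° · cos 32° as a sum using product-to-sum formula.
sin 78° cos 32° = (1/2)[sin(78°+32°) + sin(78°-32°)]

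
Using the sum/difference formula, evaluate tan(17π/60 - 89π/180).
tan(17π/60 - 89π/180) = (tan 17π/60 - tan 89π/180)/(1 + tan 17π/60 tan 89π/180) = -0.7813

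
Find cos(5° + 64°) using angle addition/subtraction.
cos(5° + 64°) = cos 5° cos 64° - sin 5° sin 64° = 0.3584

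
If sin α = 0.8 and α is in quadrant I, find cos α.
cos α = 0.6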